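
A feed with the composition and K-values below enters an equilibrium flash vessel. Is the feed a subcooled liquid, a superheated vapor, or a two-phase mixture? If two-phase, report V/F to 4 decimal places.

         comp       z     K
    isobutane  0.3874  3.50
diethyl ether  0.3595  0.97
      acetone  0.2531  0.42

two-phase, V/F = 0.8660

ΣzᵢKᵢ = 1.8109; Σzᵢ/Kᵢ = 1.0839.
Both exceed 1, so a two-phase solution exists.
Let ψ = V/F and solve Σ zᵢ(Kᵢ−1)/(1+ψ(Kᵢ−1)) = 0.
Iterate (Newton) starting at ψ = 0.5:
  ψ = 0.5000: g = 0.21274, g' = -0.6475 → ψ = 0.8285
  ψ = 0.8285: g = 0.02166, g' = -0.5726 → ψ = 0.8664
  ψ = 0.8664: g = -0.00024, g' = -0.5859 → ψ = 0.8660
Converged at ψ = 0.8660.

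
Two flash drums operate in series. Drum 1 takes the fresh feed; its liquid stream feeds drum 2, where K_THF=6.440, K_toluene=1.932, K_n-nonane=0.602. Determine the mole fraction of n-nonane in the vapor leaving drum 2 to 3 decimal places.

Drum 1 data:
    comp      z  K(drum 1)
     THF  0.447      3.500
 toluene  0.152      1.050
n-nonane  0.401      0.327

y_n-nonane (drum 2) = 0.515

Drum 1:
Newton iteration, ψ₁⁰ = 0.69:
  ψ₁ = 0.690: g = -0.0864, g' = -1.010 → ψ₁ = 0.604
  ψ₁ = 0.604: g = -0.0025, g' = -0.960 → ψ₁ = 0.602
Converged at ψ₁ = 0.602.
Drum-1 compositions:
  THF: x = 0.178, y = 0.625
  toluene: x = 0.148, y = 0.155
  n-nonane: x = 0.674, y = 0.220
Drum-2 feed = drum-1 liquid: z₂ = (0.1785, 0.1476, 0.6740).
Drum 2:
Material balance + equilibrium reduce to Σ zᵢ(Kᵢ−1)/(1+ψ₂(Kᵢ−1)) = 0.
Feasibility: ΣzᵢKᵢ = 1.840, Σzᵢ/Kᵢ = 1.224 — both > 1, two phases present.
Iterate (Newton) starting at ψ₂ = 0.5:
  ψ₂ = 0.500: g = 0.0199, g' = -0.608 → ψ₂ = 0.533
  ψ₂ = 0.533: g = 0.0005, g' = -0.577 → ψ₂ = 0.534
Converged at ψ₂ = 0.534.
  THF: x = 0.046, y = 0.294
  toluene: x = 0.099, y = 0.190
  n-nonane: x = 0.856, y = 0.515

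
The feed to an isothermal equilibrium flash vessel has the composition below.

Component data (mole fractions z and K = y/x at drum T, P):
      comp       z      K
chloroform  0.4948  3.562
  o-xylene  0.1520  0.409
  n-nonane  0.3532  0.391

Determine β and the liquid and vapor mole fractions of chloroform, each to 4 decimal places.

β = 0.6225, x_chloroform = 0.1907, y_chloroform = 0.6792

Material balance + equilibrium reduce to Σ zᵢ(Kᵢ−1)/(1+β(Kᵢ−1)) = 0.
Check two-phase: ΣzᵢKᵢ = 1.9627 > 1 and Σzᵢ/Kᵢ = 1.4139 > 1, so g(0) = 0.9627 > 0 and g(1) = -0.4139 < 0.
Newton–Raphson from β = 0.46:
  β = 0.4600: g = 0.15972, g' = -1.0373 → β = 0.6140
  β = 0.6140: g = 0.00812, g' = -0.9555 → β = 0.6225
Converged at β = 0.6225.
Compositions from xᵢ = zᵢ/(1+β(Kᵢ−1)), yᵢ = Kᵢxᵢ:
  chloroform: x = 0.1907, y = 0.6792
  o-xylene: x = 0.2405, y = 0.0984
  n-nonane: x = 0.5688, y = 0.2224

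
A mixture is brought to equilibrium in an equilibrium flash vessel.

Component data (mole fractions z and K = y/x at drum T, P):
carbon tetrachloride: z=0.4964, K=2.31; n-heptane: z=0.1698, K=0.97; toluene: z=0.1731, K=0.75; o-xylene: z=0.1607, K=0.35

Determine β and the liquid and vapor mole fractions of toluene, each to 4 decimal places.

β = 0.8753, x_toluene = 0.2216, y_toluene = 0.1662

Let β = V/F and solve Σ zᵢ(Kᵢ−1)/(1+β(Kᵢ−1)) = 0.
Check two-phase: ΣzᵢKᵢ = 1.4975 > 1 and Σzᵢ/Kᵢ = 1.0799 > 1, so g(0) = 0.4975 > 0 and g(1) = -0.0799 < 0.
Newton iteration, β⁰ = 0.61:
  β = 0.6100: g = 0.13212, g' = -0.4648 → β = 0.8942
  β = 0.8942: g = -0.01094, g' = -0.5860 → β = 0.8756
  β = 0.8756: g = -0.00017, g' = -0.5684 → β = 0.8753
Converged at β = 0.8753.
Compositions from xᵢ = zᵢ/(1+β(Kᵢ−1)), yᵢ = Kᵢxᵢ:
  carbon tetrachloride: x = 0.2313, y = 0.5342
  n-heptane: x = 0.1744, y = 0.1691
  toluene: x = 0.2216, y = 0.1662
  o-xylene: x = 0.3728, y = 0.1305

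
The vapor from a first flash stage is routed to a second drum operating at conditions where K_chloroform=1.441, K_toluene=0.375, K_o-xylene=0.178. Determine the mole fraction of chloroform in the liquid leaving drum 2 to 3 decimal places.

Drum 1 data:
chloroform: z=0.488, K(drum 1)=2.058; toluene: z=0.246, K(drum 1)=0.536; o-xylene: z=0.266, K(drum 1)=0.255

x_chloroform (drum 2) = 0.615

Drum 1:
Rachford–Rice: g(ψ₁) = Σ zᵢ(Kᵢ−1)/(1+ψ₁(Kᵢ−1)) = 0.
Check two-phase: ΣzᵢKᵢ = 1.204 > 1 and Σzᵢ/Kᵢ = 1.739 > 1, so g(0) = 0.204 > 0 and g(1) = -0.739 < 0.
Iterate (Newton) starting at ψ₁ = 0.61:
  ψ₁ = 0.610: g = -0.2087, g' = -0.801 → ψ₁ = 0.349
  ψ₁ = 0.349: g = -0.0272, g' = -0.636 → ψ₁ = 0.307
  ψ₁ = 0.307: g = -0.0001, g' = -0.631 → ψ₁ = 0.306
Converged at ψ₁ = 0.306.
Drum-1 compositions:
  chloroform: x = 0.369, y = 0.758
  toluene: x = 0.287, y = 0.154
  o-xylene: x = 0.345, y = 0.088
Drum-2 feed = drum-1 vapor: z₂ = (0.7584, 0.1537, 0.0879).
Drum 2:
Rachford–Rice: g(ψ₂) = Σ zᵢ(Kᵢ−1)/(1+ψ₂(Kᵢ−1)) = 0.
Feasibility: ΣzᵢKᵢ = 1.166, Σzᵢ/Kᵢ = 1.430 — both > 1, two phases present.
Iterate (Newton) starting at ψ₂ = 0.5:
  ψ₂ = 0.500: g = 0.0116, g' = -0.397 → ψ₂ = 0.529
Converged at ψ₂ = 0.529.
  chloroform: x = 0.615, y = 0.886
  toluene: x = 0.230, y = 0.086
  o-xylene: x = 0.155, y = 0.028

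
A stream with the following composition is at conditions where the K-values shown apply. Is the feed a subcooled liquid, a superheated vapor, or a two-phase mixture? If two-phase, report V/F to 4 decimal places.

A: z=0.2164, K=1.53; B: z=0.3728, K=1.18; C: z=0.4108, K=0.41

ΣzᵢKᵢ = 0.9394; Σzᵢ/Kᵢ = 1.4593.
Since ΣzᵢKᵢ < 1 the mixture is below its bubble point — single liquid phase.

subcooled liquid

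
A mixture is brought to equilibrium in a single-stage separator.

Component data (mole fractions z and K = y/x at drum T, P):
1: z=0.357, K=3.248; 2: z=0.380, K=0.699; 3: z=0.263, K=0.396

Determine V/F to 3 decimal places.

Rachford–Rice: g(V/F) = Σ zᵢ(Kᵢ−1)/(1+V/F(Kᵢ−1)) = 0.
g(0) = ΣzᵢKᵢ − 1 = 0.529 and g(1) = 1 − Σzᵢ/Kᵢ = -0.318, so a root lies in (0, 1).
Newton–Raphson from V/F = 0.5:
  V/F = 0.500: g = 0.0156, g' = -0.645 → V/F = 0.524
Converged at V/F = 0.524.

V/F = 0.524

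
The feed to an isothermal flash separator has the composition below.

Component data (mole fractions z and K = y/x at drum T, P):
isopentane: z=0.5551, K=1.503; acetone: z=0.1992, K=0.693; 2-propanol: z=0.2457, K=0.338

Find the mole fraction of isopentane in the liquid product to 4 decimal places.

Rachford–Rice: g(V/F) = Σ zᵢ(Kᵢ−1)/(1+V/F(Kᵢ−1)) = 0.
g(0) = ΣzᵢKᵢ − 1 = 0.0554 and g(1) = 1 − Σzᵢ/Kᵢ = -0.3837, so a root lies in (0, 1).
Iterate (Newton) starting at V/F = 0.41:
  V/F = 0.4100: g = -0.06173, g' = -0.3239 → V/F = 0.2194
  V/F = 0.2194: g = -0.00441, g' = -0.2829 → V/F = 0.2039
  V/F = 0.2039: g = -0.00002, g' = -0.2808 → V/F = 0.2038
Converged at V/F = 0.2038.
Compositions from xᵢ = zᵢ/(1+V/F(Kᵢ−1)), yᵢ = Kᵢxᵢ:
  isopentane: x = 0.5035, y = 0.7567
  acetone: x = 0.2125, y = 0.1473
  2-propanol: x = 0.2840, y = 0.0960

x_isopentane = 0.5035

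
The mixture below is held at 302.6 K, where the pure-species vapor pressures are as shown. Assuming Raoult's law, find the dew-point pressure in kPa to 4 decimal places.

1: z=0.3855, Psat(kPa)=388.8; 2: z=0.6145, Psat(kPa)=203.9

Pdew = 249.6726 kPa

At the dew point ψ → 1, so Σzᵢ/Kᵢ = 1 with Kᵢ = Pᵢˢᵃᵗ/P ⇒ 1/P = Σzᵢ/Pᵢˢᵃᵗ.
1/P = 0.3855/388.8 + 0.6145/203.9 = 0.0040052 ⇒ P = 249.6726 kPa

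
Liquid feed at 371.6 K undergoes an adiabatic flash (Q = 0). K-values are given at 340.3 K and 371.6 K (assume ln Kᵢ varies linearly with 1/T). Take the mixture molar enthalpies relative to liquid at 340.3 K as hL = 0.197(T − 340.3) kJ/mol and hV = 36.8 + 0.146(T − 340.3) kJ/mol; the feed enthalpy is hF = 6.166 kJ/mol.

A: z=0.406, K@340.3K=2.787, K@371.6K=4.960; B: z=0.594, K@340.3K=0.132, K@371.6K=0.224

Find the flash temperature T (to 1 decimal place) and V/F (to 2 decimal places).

Adiabatic flash: solve Rachford–Rice at each trial T, then check hF = ψ·hV(T) + (1−ψ)·hL(T).
  T = 340.3 K: K = (2.787, 0.132), RR gives ψ = 0.135, H_out = 4.981 kJ/mol
  T = 371.6 K: K = (4.960, 0.224), RR gives ψ = 0.373, H_out = 19.304 kJ/mol
  T = 356.0 K: K = (3.769, 0.174), RR gives ψ = 0.277, H_out = 13.067 kJ/mol
  T = 348.1 K: K = (3.249, 0.152), RR gives ψ = 0.215, H_out = 9.349 kJ/mol
  T = 344.2 K: K = (3.012, 0.142), RR gives ψ = 0.178, H_out = 7.275 kJ/mol
  T = 342.2 K: K = (2.895, 0.137), RR gives ψ = 0.157, H_out = 6.130 kJ/mol
Linear interpolation between T = 342.2 (H_out = 6.130) and T = 344.2 (H_out = 7.275) on hF = 6.166 gives T ≈ 342.3 K, at which ψ = 0.16.

T = 342.3 K, V/F = 0.16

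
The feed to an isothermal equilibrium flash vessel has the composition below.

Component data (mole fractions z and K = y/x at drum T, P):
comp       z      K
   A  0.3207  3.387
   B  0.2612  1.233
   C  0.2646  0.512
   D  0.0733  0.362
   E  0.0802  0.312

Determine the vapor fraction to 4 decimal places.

ψ = 0.6249

Let ψ = V/F and solve Σ zᵢ(Kᵢ−1)/(1+ψ(Kᵢ−1)) = 0.
g(0) = ΣzᵢKᵢ − 1 = 0.5953 and g(1) = 1 − Σzᵢ/Kᵢ = -0.2829, so a root lies in (0, 1).
Newton–Raphson from ψ = 0.61:
  ψ = 0.6100: g = 0.00947, g' = -0.6342 → ψ = 0.6249
Converged at ψ = 0.6249.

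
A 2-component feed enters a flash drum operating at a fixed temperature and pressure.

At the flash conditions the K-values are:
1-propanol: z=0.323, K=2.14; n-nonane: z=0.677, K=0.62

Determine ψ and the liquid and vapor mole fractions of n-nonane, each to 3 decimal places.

Material balance + equilibrium reduce to Σ zᵢ(Kᵢ−1)/(1+ψ(Kᵢ−1)) = 0.
Check two-phase: ΣzᵢKᵢ = 1.111 > 1 and Σzᵢ/Kᵢ = 1.243 > 1, so g(0) = 0.111 > 0 and g(1) = -0.243 < 0.
Binary case is linear: z₁(K₁−1)(1+ψ(K₂−1)) + z₂(K₂−1)(1+ψ(K₁−1)) = 0
⇒ ψ = [z₁(K₁−1)+z₂(K₂−1)] / [−(K₁−1)(K₂−1)] = 0.1110/0.4332 = 0.256
Compositions from xᵢ = zᵢ/(1+ψ(Kᵢ−1)), yᵢ = Kᵢxᵢ:
  1-propanol: x = 0.250, y = 0.535
  n-nonane: x = 0.750, y = 0.465

ψ = 0.256, x_n-nonane = 0.750, y_n-nonane = 0.465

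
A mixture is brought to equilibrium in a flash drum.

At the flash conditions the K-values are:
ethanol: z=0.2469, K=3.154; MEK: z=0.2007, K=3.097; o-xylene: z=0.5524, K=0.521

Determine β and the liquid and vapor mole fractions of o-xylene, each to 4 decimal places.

Newton–Raphson from β = 0.64:
  β = 0.6400: g = 0.02171, g' = -0.6270 → β = 0.6746
  β = 0.6746: g = 0.00016, g' = -0.6184 → β = 0.6749
Converged at β = 0.6749.
Compositions from xᵢ = zᵢ/(1+β(Kᵢ−1)), yᵢ = Kᵢxᵢ:
  ethanol: x = 0.1006, y = 0.3174
  MEK: x = 0.0831, y = 0.2574
  o-xylene: x = 0.8163, y = 0.4253

β = 0.6749, x_o-xylene = 0.8163, y_o-xylene = 0.4253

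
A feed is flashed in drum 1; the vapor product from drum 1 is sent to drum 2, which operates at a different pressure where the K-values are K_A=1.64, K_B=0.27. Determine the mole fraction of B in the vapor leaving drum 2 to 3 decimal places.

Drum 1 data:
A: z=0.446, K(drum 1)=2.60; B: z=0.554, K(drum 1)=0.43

y_B (drum 2) = 0.126

Drum 1:
Rachford–Rice: g(ψ₁) = Σ zᵢ(Kᵢ−1)/(1+ψ₁(Kᵢ−1)) = 0.
g(0) = ΣzᵢKᵢ − 1 = 0.398 and g(1) = 1 − Σzᵢ/Kᵢ = -0.460, so a root lies in (0, 1).
Newton–Raphson from ψ₁ = 0.5:
  ψ₁ = 0.500: g = -0.0452, g' = -0.704 → ψ₁ = 0.436
Converged at ψ₁ = 0.436.
Drum-1 compositions:
  A: x = 0.263, y = 0.683
  B: x = 0.737, y = 0.317
Drum-2 feed = drum-1 vapor: z₂ = (0.6829, 0.3171).
Drum 2:
Newton iteration, ψ₂⁰ = 0.5:
  ψ₂ = 0.500: g = -0.0334, g' = -0.580 → ψ₂ = 0.442
  ψ₂ = 0.442: g = -0.0012, g' = -0.539 → ψ₂ = 0.440
Converged at ψ₂ = 0.440.
  A: x = 0.533, y = 0.874
  B: x = 0.467, y = 0.126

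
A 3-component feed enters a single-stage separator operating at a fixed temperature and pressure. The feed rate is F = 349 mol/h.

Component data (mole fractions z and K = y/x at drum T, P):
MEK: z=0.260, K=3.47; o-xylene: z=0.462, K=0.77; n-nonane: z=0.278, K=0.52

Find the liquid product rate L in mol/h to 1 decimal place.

L = 180.7 mol/h

Rachford–Rice: g(ψ) = Σ zᵢ(Kᵢ−1)/(1+ψ(Kᵢ−1)) = 0.
g(0) = ΣzᵢKᵢ − 1 = 0.403 and g(1) = 1 − Σzᵢ/Kᵢ = -0.210, so a root lies in (0, 1).
Newton–Raphson from ψ = 0.5:
  ψ = 0.500: g = -0.0083, g' = -0.460 → ψ = 0.482
Converged at ψ = 0.482.
Then V = ψ·F = 0.4821·349 = 168.3 mol/h and L = F − V = 180.7 mol/h.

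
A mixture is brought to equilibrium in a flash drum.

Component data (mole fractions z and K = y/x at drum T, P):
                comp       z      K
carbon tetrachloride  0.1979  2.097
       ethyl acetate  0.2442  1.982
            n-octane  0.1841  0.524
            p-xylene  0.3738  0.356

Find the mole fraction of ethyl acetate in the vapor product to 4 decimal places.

Material balance + equilibrium reduce to Σ zᵢ(Kᵢ−1)/(1+V/F(Kᵢ−1)) = 0.
Feasibility: ΣzᵢKᵢ = 1.1285, Σzᵢ/Kᵢ = 1.6189 — both > 1, two phases present.
Newton iteration, V/F⁰ = 0.37:
  V/F = 0.3700: g = -0.09208, g' = -0.5758 → V/F = 0.2101
  V/F = 0.2101: g = -0.00054, g' = -0.5780 → V/F = 0.2092
Converged at V/F = 0.2092.
Compositions from xᵢ = zᵢ/(1+V/F(Kᵢ−1)), yᵢ = Kᵢxᵢ:
  carbon tetrachloride: x = 0.1610, y = 0.3375
  ethyl acetate: x = 0.2026, y = 0.4015
  n-octane: x = 0.2045, y = 0.1071
  p-xylene: x = 0.4320, y = 0.1538

y_ethyl acetate = 0.4015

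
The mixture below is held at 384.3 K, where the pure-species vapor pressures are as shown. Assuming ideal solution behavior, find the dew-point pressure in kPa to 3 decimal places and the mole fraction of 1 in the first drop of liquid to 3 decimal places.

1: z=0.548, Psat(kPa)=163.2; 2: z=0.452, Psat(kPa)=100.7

Pdew = 127.447 kPa, x_1 = 0.428

At the dew point ψ → 1, so Σzᵢ/Kᵢ = 1 with Kᵢ = Pᵢˢᵃᵗ/P ⇒ 1/P = Σzᵢ/Pᵢˢᵃᵗ.
1/P = 0.548/163.2 + 0.452/100.7 = 0.007846 ⇒ P = 127.447 kPa
xᵢ = zᵢP/Pᵢˢᵃᵗ ⇒ x_1 = 0.548·127.447/163.2 = 0.428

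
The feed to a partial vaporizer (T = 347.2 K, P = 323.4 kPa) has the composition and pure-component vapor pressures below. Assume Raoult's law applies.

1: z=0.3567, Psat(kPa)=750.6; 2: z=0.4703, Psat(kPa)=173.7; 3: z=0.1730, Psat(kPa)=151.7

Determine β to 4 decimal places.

β = 0.2539

Raoult's law: Kᵢ = Pᵢˢᵃᵗ/P = Pᵢˢᵃᵗ/323.4.
  K_1 = 750.6/323.4 = 2.320965, K_2 = 173.7/323.4 = 0.537106, K_3 = 151.7/323.4 = 0.469079
Newton iteration, β⁰ = 0.5:
  β = 0.5000: g = -0.12454, g' = -0.4867 → β = 0.2441
  β = 0.2441: g = 0.00532, g' = -0.5483 → β = 0.2538
  β = 0.2538: g = 0.00002, g' = -0.5436 → β = 0.2539
Converged at β = 0.2539.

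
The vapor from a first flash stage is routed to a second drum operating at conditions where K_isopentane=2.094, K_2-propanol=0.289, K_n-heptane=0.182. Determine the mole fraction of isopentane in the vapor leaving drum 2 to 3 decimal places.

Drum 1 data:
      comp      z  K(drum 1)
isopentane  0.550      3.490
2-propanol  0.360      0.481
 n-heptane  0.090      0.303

Drum 1:
Rachford–Rice: g(ψ₁) = Σ zᵢ(Kᵢ−1)/(1+ψ₁(Kᵢ−1)) = 0.
Feasibility: ΣzᵢKᵢ = 2.120, Σzᵢ/Kᵢ = 1.203 — both > 1, two phases present.
Newton iteration, ψ₁⁰ = 0.51:
  ψ₁ = 0.510: g = 0.2519, g' = -0.946 → ψ₁ = 0.776
  ψ₁ = 0.776: g = 0.0174, g' = -0.876 → ψ₁ = 0.796
Converged at ψ₁ = 0.796.
Drum-1 compositions:
  isopentane: x = 0.184, y = 0.644
  2-propanol: x = 0.613, y = 0.295
  n-heptane: x = 0.202, y = 0.061
Drum-2 feed = drum-1 vapor: z₂ = (0.6437, 0.2950, 0.0613).
Drum 2:
Let ψ₂ = V/F and solve Σ zᵢ(Kᵢ−1)/(1+ψ₂(Kᵢ−1)) = 0.
Feasibility: ΣzᵢKᵢ = 1.444, Σzᵢ/Kᵢ = 1.665 — both > 1, two phases present.
Newton iteration, ψ₂⁰ = 0.5:
  ψ₂ = 0.500: g = 0.0449, g' = -0.798 → ψ₂ = 0.556
  ψ₂ = 0.556: g = -0.0012, g' = -0.844 → ψ₂ = 0.555
Converged at ψ₂ = 0.555.
  isopentane: x = 0.401, y = 0.839
  2-propanol: x = 0.487, y = 0.141
  n-heptane: x = 0.112, y = 0.020

y_isopentane (drum 2) = 0.839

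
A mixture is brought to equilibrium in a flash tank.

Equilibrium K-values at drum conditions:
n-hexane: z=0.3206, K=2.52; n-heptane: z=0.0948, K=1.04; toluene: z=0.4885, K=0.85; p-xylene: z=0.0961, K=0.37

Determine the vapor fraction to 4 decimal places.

Rachford–Rice: g(ψ) = Σ zᵢ(Kᵢ−1)/(1+ψ(Kᵢ−1)) = 0.
Check two-phase: ΣzᵢKᵢ = 1.3573 > 1 and Σzᵢ/Kᵢ = 1.0528 > 1, so g(0) = 0.3573 > 0 and g(1) = -0.0528 < 0.
Newton–Raphson from ψ = 0.5:
  ψ = 0.5000: g = 0.11300, g' = -0.3334 → ψ = 0.8389
  ψ = 0.8389: g = 0.00562, g' = -0.3292 → ψ = 0.8560
  ψ = 0.8560: g = -0.00004, g' = -0.3342 → ψ = 0.8559
Converged at ψ = 0.8559.

ψ = 0.8559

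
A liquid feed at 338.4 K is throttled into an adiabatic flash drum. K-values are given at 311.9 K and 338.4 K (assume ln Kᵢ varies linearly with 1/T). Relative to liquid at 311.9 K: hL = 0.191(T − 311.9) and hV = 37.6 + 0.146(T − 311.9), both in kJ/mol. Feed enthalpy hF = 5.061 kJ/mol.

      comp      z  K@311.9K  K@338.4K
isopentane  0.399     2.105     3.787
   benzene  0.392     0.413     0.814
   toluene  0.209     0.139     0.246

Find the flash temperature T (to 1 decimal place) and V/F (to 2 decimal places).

T = 314.6 K, V/F = 0.12

Adiabatic flash: solve Rachford–Rice at each trial T, then check hF = ψ·hV(T) + (1−ψ)·hL(T).
  T = 311.9 K: K = (2.105, 0.413, 0.139), RR gives ψ = 0.040, H_out = 1.515 kJ/mol
  T = 338.4 K: K = (3.787, 0.814, 0.246), RR gives ψ = 0.654, H_out = 28.874 kJ/mol
  T = 325.1 K: K = (2.854, 0.587, 0.187), RR gives ψ = 0.375, H_out = 16.416 kJ/mol
  T = 318.5 K: K = (2.459, 0.494, 0.162), RR gives ψ = 0.223, H_out = 9.590 kJ/mol
  T = 315.2 K: K = (2.277, 0.452, 0.150), RR gives ψ = 0.138, H_out = 5.781 kJ/mol
  T = 313.5 K: K = (2.187, 0.432, 0.144), RR gives ψ = 0.089, H_out = 3.653 kJ/mol
Linear interpolation between T = 313.5 (H_out = 3.653) and T = 315.2 (H_out = 5.781) on hF = 5.061 gives T ≈ 314.6 K, at which ψ = 0.12.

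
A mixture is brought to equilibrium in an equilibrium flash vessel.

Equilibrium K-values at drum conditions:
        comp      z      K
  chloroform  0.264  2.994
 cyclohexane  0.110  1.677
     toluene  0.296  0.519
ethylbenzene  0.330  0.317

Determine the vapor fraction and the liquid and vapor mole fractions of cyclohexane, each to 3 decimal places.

ψ = 0.227, x_cyclohexane = 0.095, y_cyclohexane = 0.160

Material balance + equilibrium reduce to Σ zᵢ(Kᵢ−1)/(1+ψ(Kᵢ−1)) = 0.
g(0) = ΣzᵢKᵢ − 1 = 0.233 and g(1) = 1 − Σzᵢ/Kᵢ = -0.765, so a root lies in (0, 1).
Newton–Raphson from ψ = 0.4:
  ψ = 0.400: g = -0.1350, g' = -0.752 → ψ = 0.221
  ψ = 0.221: g = 0.0057, g' = -0.844 → ψ = 0.227
Converged at ψ = 0.227.
Compositions from xᵢ = zᵢ/(1+ψ(Kᵢ−1)), yᵢ = Kᵢxᵢ:
  chloroform: x = 0.182, y = 0.544
  cyclohexane: x = 0.095, y = 0.160
  toluene: x = 0.332, y = 0.172
  ethylbenzene: x = 0.391, y = 0.124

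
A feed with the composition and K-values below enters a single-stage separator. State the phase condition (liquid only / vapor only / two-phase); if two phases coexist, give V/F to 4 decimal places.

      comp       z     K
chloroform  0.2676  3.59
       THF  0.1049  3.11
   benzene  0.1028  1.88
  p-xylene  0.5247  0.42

two-phase, V/F = 0.5529

ΣzᵢKᵢ = 1.7006; Σzᵢ/Kᵢ = 1.4122.
Both exceed 1, so a two-phase solution exists.
Rachford–Rice: g(ψ) = Σ zᵢ(Kᵢ−1)/(1+ψ(Kᵢ−1)) = 0.
Newton iteration, ψ⁰ = 0.45:
  ψ = 0.4500: g = 0.08659, g' = -0.8697 → ψ = 0.5496
  ψ = 0.5496: g = 0.00276, g' = -0.8223 → ψ = 0.5529
Converged at ψ = 0.5529.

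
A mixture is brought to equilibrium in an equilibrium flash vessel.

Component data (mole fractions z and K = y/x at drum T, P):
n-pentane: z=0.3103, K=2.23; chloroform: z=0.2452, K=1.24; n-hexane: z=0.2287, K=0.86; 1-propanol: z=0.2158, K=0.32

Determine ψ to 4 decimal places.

ψ = 0.5739

Let ψ = V/F and solve Σ zᵢ(Kᵢ−1)/(1+ψ(Kᵢ−1)) = 0.
g(0) = ΣzᵢKᵢ − 1 = 0.2618 and g(1) = 1 − Σzᵢ/Kᵢ = -0.2772, so a root lies in (0, 1).
Newton–Raphson from ψ = 0.51:
  ψ = 0.5100: g = 0.02784, g' = -0.4276 → ψ = 0.5751
  ψ = 0.5751: g = -0.00056, g' = -0.4464 → ψ = 0.5739
Converged at ψ = 0.5739.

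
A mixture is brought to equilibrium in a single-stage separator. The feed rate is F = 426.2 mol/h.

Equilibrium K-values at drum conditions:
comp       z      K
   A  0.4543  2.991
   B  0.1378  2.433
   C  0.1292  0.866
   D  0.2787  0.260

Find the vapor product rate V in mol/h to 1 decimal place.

V = 310.1 mol/h

Rachford–Rice: g(β) = Σ zᵢ(Kᵢ−1)/(1+β(Kᵢ−1)) = 0.
g(0) = ΣzᵢKᵢ − 1 = 0.8784 and g(1) = 1 − Σzᵢ/Kᵢ = -0.4296, so a root lies in (0, 1).
Newton iteration, β⁰ = 0.5:
  β = 0.5000: g = 0.22240, g' = -0.9355 → β = 0.7377
  β = 0.7377: g = -0.01105, g' = -1.1054 → β = 0.7277
Converged at β = 0.7277.
Then V = β·F = 0.7277·426.2 = 310.1 mol/h and L = F − V = 116.1 mol/h.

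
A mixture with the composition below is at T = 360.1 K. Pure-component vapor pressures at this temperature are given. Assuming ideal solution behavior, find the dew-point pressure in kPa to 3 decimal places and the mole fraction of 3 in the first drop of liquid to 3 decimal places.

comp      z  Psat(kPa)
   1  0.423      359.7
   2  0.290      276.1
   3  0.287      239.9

Pdew = 292.171 kPa, x_3 = 0.350

At the dew point ψ → 1, so Σzᵢ/Kᵢ = 1 with Kᵢ = Pᵢˢᵃᵗ/P ⇒ 1/P = Σzᵢ/Pᵢˢᵃᵗ.
1/P = 0.423/359.7 + 0.290/276.1 + 0.287/239.9 = 0.003423 ⇒ P = 292.171 kPa
xᵢ = zᵢP/Pᵢˢᵃᵗ ⇒ x_3 = 0.287·292.171/239.9 = 0.350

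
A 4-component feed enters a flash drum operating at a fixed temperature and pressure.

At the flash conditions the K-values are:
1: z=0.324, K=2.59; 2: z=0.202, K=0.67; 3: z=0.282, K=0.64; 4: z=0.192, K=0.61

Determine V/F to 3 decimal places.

Newton–Raphson from V/F = 0.5:
  V/F = 0.500: g = -0.0097, g' = -0.385 → V/F = 0.475
Converged at V/F = 0.475.

V/F = 0.475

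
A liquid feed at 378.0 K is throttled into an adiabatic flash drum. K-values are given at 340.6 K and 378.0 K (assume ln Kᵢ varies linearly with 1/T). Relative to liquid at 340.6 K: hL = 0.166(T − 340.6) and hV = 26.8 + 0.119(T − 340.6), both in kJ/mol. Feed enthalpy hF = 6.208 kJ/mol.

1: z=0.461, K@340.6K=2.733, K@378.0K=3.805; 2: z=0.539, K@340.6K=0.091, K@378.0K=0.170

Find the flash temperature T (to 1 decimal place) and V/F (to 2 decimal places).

T = 343.7 K, V/F = 0.21

Adiabatic flash: solve Rachford–Rice at each trial T, then check hF = ψ·hV(T) + (1−ψ)·hL(T).
  T = 340.6 K: K = (2.733, 0.091), RR gives ψ = 0.196, H_out = 5.256 kJ/mol
  T = 378.0 K: K = (3.805, 0.170), RR gives ψ = 0.363, H_out = 15.305 kJ/mol
  T = 359.3 K: K = (3.253, 0.126), RR gives ψ = 0.288, H_out = 10.581 kJ/mol
  T = 350.0 K: K = (2.990, 0.108), RR gives ψ = 0.246, H_out = 8.040 kJ/mol
  T = 345.3 K: K = (2.860, 0.099), RR gives ψ = 0.222, H_out = 6.681 kJ/mol
  T = 343.0 K: K = (2.798, 0.095), RR gives ψ = 0.210, H_out = 5.993 kJ/mol
Linear interpolation between T = 343.0 (H_out = 5.993) and T = 345.3 (H_out = 6.681) on hF = 6.208 gives T ≈ 343.7 K, at which ψ = 0.21.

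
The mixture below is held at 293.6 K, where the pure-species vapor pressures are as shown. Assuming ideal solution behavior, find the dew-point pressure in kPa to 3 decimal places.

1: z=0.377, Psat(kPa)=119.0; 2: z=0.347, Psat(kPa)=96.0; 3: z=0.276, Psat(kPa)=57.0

Pdew = 86.023 kPa

At the dew point ψ → 1, so Σzᵢ/Kᵢ = 1 with Kᵢ = Pᵢˢᵃᵗ/P ⇒ 1/P = Σzᵢ/Pᵢˢᵃᵗ.
1/P = 0.377/119.0 + 0.347/96.0 + 0.276/57.0 = 0.011625 ⇒ P = 86.023 kPa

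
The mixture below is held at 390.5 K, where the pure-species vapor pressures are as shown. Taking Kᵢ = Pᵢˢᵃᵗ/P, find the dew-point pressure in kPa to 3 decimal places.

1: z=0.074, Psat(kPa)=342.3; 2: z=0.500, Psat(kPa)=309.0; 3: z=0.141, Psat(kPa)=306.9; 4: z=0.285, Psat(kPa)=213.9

At the dew point ψ → 1, so Σzᵢ/Kᵢ = 1 with Kᵢ = Pᵢˢᵃᵗ/P ⇒ 1/P = Σzᵢ/Pᵢˢᵃᵗ.
1/P = 0.074/342.3 + 0.500/309.0 + 0.141/306.9 + 0.285/213.9 = 0.003626 ⇒ P = 275.775 kPa

Pdew = 275.775 kPa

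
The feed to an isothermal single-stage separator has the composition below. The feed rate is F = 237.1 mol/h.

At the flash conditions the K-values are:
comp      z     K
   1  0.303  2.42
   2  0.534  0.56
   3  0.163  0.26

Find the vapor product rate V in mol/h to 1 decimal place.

Material balance + equilibrium reduce to Σ zᵢ(Kᵢ−1)/(1+V/F(Kᵢ−1)) = 0.
Feasibility: ΣzᵢKᵢ = 1.075, Σzᵢ/Kᵢ = 1.706 — both > 1, two phases present.
Iterate (Newton) starting at V/F = 0.44:
  V/F = 0.440: g = -0.2054, g' = -0.587 → V/F = 0.090
  V/F = 0.090: g = 0.0077, g' = -0.695 → V/F = 0.101
Converged at V/F = 0.101.
Then V = V/F·F = 0.1011·237.1 = 24.0 mol/h and L = F − V = 213.1 mol/h.

V = 24.0 mol/h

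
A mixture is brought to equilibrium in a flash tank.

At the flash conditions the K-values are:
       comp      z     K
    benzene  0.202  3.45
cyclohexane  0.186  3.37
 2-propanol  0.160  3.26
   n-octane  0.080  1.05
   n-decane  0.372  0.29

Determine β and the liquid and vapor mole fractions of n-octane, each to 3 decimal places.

β = 0.671, x_n-octane = 0.077, y_n-octane = 0.081

Iterate (Newton) starting at β = 0.3:
  β = 0.300: g = 0.4267, g' = -1.353 → β = 0.615
  β = 0.615: g = 0.0627, g' = -1.100 → β = 0.672
  β = 0.672: g = -0.0011, g' = -1.144 → β = 0.671
Converged at β = 0.671.
Compositions from xᵢ = zᵢ/(1+β(Kᵢ−1)), yᵢ = Kᵢxᵢ:
  benzene: x = 0.076, y = 0.263
  cyclohexane: x = 0.072, y = 0.242
  2-propanol: x = 0.064, y = 0.207
  n-octane: x = 0.077, y = 0.081
  n-decane: x = 0.711, y = 0.206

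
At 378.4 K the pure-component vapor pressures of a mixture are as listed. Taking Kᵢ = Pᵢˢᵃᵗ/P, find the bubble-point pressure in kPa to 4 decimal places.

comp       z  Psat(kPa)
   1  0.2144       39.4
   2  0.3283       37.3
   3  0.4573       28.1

Pbub = 33.5431 kPa

At the bubble point ψ → 0, so ΣzᵢKᵢ = 1 with Kᵢ = Pᵢˢᵃᵗ/P ⇒ P = ΣzᵢPᵢˢᵃᵗ.
P = 0.2144·39.4 + 0.3283·37.3 + 0.4573·28.1 = 33.5431 kPa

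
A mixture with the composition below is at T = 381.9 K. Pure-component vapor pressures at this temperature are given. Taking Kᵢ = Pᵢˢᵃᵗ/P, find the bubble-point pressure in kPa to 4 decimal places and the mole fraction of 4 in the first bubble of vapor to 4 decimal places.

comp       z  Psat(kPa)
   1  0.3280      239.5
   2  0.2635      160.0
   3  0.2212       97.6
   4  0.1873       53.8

Pbub = 152.3819 kPa, y_4 = 0.0661

At the bubble point ψ → 0, so ΣzᵢKᵢ = 1 with Kᵢ = Pᵢˢᵃᵗ/P ⇒ P = ΣzᵢPᵢˢᵃᵗ.
P = 0.3280·239.5 + 0.2635·160.0 + 0.2212·97.6 + 0.1873·53.8 = 152.3819 kPa
yᵢ = zᵢPᵢˢᵃᵗ/P ⇒ y_4 = 0.1873·53.8/152.3819 = 0.0661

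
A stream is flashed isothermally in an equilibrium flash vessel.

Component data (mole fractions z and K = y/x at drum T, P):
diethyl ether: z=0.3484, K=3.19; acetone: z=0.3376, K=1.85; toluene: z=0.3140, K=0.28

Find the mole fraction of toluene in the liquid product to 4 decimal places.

x_toluene = 0.6564

Newton iteration, ψ⁰ = 0.51:
  ψ = 0.5100: g = 0.20334, g' = -0.8981 → ψ = 0.7364
  ψ = 0.7364: g = -0.01274, g' = -1.0746 → ψ = 0.7246
  ψ = 0.7246: g = -0.00012, g' = -1.0546 → ψ = 0.7245
Converged at ψ = 0.7245.
Compositions from xᵢ = zᵢ/(1+ψ(Kᵢ−1)), yᵢ = Kᵢxᵢ:
  diethyl ether: x = 0.1347, y = 0.4297
  acetone: x = 0.2089, y = 0.3865
  toluene: x = 0.6564, y = 0.1838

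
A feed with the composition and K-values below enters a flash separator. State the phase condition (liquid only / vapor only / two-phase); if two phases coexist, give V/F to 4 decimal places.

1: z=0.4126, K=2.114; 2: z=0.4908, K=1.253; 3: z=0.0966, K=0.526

vapor only

ΣzᵢKᵢ = 1.5380; Σzᵢ/Kᵢ = 0.7705.
Since Σzᵢ/Kᵢ < 1 the mixture is above its dew point — single vapor phase.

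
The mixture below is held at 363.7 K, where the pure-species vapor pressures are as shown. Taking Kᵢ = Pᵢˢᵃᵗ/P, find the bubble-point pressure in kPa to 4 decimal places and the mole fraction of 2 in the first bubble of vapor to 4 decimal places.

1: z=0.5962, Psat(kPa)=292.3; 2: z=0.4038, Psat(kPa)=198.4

Pbub = 254.3832 kPa, y_2 = 0.3149

At the bubble point ψ → 0, so ΣzᵢKᵢ = 1 with Kᵢ = Pᵢˢᵃᵗ/P ⇒ P = ΣzᵢPᵢˢᵃᵗ.
P = 0.5962·292.3 + 0.4038·198.4 = 254.3832 kPa
yᵢ = zᵢPᵢˢᵃᵗ/P ⇒ y_2 = 0.4038·198.4/254.3832 = 0.3149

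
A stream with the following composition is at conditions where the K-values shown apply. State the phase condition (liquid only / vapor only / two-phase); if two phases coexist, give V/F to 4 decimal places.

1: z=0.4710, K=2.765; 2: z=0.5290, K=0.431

two-phase, V/F = 0.5281

ΣzᵢKᵢ = 1.5303; Σzᵢ/Kᵢ = 1.3977.
Both exceed 1, so a two-phase solution exists.
Binary case is linear: z₁(K₁−1)(1+ψ(K₂−1)) + z₂(K₂−1)(1+ψ(K₁−1)) = 0
⇒ ψ = [z₁(K₁−1)+z₂(K₂−1)] / [−(K₁−1)(K₂−1)] = 0.53031/1.00428 = 0.5281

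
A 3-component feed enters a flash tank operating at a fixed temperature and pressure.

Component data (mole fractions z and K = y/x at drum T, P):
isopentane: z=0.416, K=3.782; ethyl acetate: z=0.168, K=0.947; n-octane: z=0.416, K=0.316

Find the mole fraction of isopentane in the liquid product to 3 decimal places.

x_isopentane = 0.166

Rachford–Rice: g(V/F) = Σ zᵢ(Kᵢ−1)/(1+V/F(Kᵢ−1)) = 0.
g(0) = ΣzᵢKᵢ − 1 = 0.864 and g(1) = 1 − Σzᵢ/Kᵢ = -0.604, so a root lies in (0, 1).
Newton–Raphson from V/F = 0.53:
  V/F = 0.530: g = 0.0122, g' = -1.005 → V/F = 0.542
Converged at V/F = 0.542.
Compositions from xᵢ = zᵢ/(1+V/F(Kᵢ−1)), yᵢ = Kᵢxᵢ:
  isopentane: x = 0.166, y = 0.627
  ethyl acetate: x = 0.173, y = 0.164
  n-octane: x = 0.661, y = 0.209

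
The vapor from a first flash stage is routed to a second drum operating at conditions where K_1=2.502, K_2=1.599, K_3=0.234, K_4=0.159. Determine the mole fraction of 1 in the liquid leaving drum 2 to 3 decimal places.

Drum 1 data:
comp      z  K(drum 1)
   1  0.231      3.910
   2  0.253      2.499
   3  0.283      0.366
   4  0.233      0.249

x_1 (drum 2) = 0.187

Drum 1:
Newton iteration, ψ₁⁰ = 0.5:
  ψ₁ = 0.500: g = -0.0523, g' = -1.091 → ψ₁ = 0.452
Converged at ψ₁ = 0.452.
Drum-1 compositions:
  1: x = 0.100, y = 0.390
  2: x = 0.151, y = 0.377
  3: x = 0.397, y = 0.145
  4: x = 0.353, y = 0.088
Drum-2 feed = drum-1 vapor: z₂ = (0.3901, 0.3769, 0.1452, 0.0878).
Drum 2:
Newton iteration, ψ₂⁰ = 0.44:
  ψ₂ = 0.440: g = 0.2464, g' = -0.754 → ψ₂ = 0.767
  ψ₂ = 0.767: g = -0.0505, g' = -1.247 → ψ₂ = 0.726
  ψ₂ = 0.726: g = -0.0029, g' = -1.110 → ψ₂ = 0.724
Converged at ψ₂ = 0.724.
  1: x = 0.187, y = 0.468
  2: x = 0.263, y = 0.420
  3: x = 0.326, y = 0.076
  4: x = 0.224, y = 0.036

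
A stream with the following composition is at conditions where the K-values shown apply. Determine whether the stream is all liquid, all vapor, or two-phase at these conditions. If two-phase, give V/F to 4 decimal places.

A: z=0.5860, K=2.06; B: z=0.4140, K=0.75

ΣzᵢKᵢ = 1.5177; Σzᵢ/Kᵢ = 0.8365.
Since Σzᵢ/Kᵢ < 1 the mixture is above its dew point — single vapor phase.

all vapor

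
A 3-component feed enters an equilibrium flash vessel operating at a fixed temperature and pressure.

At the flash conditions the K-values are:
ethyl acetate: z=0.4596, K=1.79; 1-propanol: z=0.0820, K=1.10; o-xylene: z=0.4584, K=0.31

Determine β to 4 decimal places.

β = 0.1098

Iterate (Newton) starting at β = 0.49:
  β = 0.4900: g = -0.20829, g' = -0.6480 → β = 0.1686
  β = 0.1686: g = -0.02944, g' = -0.5036 → β = 0.1101
  β = 0.1101: g = -0.00016, g' = -0.4992 → β = 0.1098
Converged at β = 0.1098.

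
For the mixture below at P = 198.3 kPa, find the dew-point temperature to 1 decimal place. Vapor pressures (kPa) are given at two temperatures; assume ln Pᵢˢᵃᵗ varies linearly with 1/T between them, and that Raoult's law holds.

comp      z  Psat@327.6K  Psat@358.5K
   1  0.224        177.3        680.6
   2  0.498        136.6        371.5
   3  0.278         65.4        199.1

T = 343.7 K

Dew-point temperature: Σzᵢ·P/Pᵢˢᵃᵗ(T) = 1. Interpolate ln Pᵢˢᵃᵗ = aᵢ + bᵢ/T.
  T = 327.6 K: ΣzᵢP/Pᵢˢᵃᵗ = 1.8164
  T = 358.5 K: ΣzᵢP/Pᵢˢᵃᵗ = 0.6080
  T = 343.1 K: ΣzᵢP/Pᵢˢᵃᵗ = 1.0220
  T = 350.8 K: ΣzᵢP/Pᵢˢᵃᵗ = 0.7835
  T = 347.0 K: ΣzᵢP/Pᵢˢᵃᵗ = 0.8919
  T = 345.1 K: ΣzᵢP/Pᵢˢᵃᵗ = 0.9527
Interpolating between 343.1 K and 345.1 K gives T ≈ 343.7 K.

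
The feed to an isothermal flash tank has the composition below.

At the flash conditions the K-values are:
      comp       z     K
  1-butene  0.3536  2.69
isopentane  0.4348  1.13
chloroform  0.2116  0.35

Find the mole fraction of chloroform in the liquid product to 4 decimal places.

Rachford–Rice: g(V/F) = Σ zᵢ(Kᵢ−1)/(1+V/F(Kᵢ−1)) = 0.
Feasibility: ΣzᵢKᵢ = 1.5166, Σzᵢ/Kᵢ = 1.1208 — both > 1, two phases present.
Newton iteration, V/F⁰ = 0.5:
  V/F = 0.5000: g = 0.17320, g' = -0.4994 → V/F = 0.8468
  V/F = 0.8468: g = -0.00923, g' = -0.6192 → V/F = 0.8319
  V/F = 0.8319: g = -0.00011, g' = -0.6043 → V/F = 0.8318
Converged at V/F = 0.8318.
Compositions from xᵢ = zᵢ/(1+V/F(Kᵢ−1)), yᵢ = Kᵢxᵢ:
  1-butene: x = 0.1470, y = 0.3954
  isopentane: x = 0.3924, y = 0.4434
  chloroform: x = 0.4606, y = 0.1612

x_chloroform = 0.4606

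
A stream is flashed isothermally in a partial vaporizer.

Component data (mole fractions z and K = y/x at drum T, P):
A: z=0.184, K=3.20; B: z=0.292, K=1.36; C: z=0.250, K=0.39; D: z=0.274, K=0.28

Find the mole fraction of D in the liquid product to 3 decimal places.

Rachford–Rice: g(V/F) = Σ zᵢ(Kᵢ−1)/(1+V/F(Kᵢ−1)) = 0.
Check two-phase: ΣzᵢKᵢ = 1.160 > 1 and Σzᵢ/Kᵢ = 1.892 > 1, so g(0) = 0.160 > 0 and g(1) = -0.892 < 0.
Iterate (Newton) starting at V/F = 0.32:
  V/F = 0.320: g = -0.1140, g' = -0.721 → V/F = 0.162
  V/F = 0.162: g = 0.0054, g' = -0.815 → V/F = 0.168
Converged at V/F = 0.168.
Compositions from xᵢ = zᵢ/(1+V/F(Kᵢ−1)), yᵢ = Kᵢxᵢ:
  A: x = 0.134, y = 0.430
  B: x = 0.275, y = 0.374
  C: x = 0.279, y = 0.109
  D: x = 0.312, y = 0.087

x_D = 0.312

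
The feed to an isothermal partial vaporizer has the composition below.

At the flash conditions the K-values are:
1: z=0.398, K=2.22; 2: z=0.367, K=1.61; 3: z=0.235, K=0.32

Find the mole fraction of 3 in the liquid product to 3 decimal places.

x_3 = 0.565

Newton iteration, β⁰ = 0.5:
  β = 0.500: g = 0.2310, g' = -0.558 → β = 0.914
  β = 0.914: g = -0.0488, g' = -0.947 → β = 0.862
  β = 0.862: g = -0.0030, g' = -0.835 → β = 0.859
Converged at β = 0.859.
Compositions from xᵢ = zᵢ/(1+β(Kᵢ−1)), yᵢ = Kᵢxᵢ:
  1: x = 0.194, y = 0.432
  2: x = 0.241, y = 0.388
  3: x = 0.565, y = 0.181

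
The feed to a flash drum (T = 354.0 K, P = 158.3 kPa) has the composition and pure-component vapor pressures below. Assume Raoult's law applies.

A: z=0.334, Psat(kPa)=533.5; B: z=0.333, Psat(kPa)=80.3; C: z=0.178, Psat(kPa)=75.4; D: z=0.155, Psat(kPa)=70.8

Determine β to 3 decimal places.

β = 0.367

Raoult's law: Kᵢ = Pᵢˢᵃᵗ/P = Pᵢˢᵃᵗ/158.3.
  K_A = 533.5/158.3 = 3.37018, K_B = 80.3/158.3 = 0.50726, K_C = 75.4/158.3 = 0.47631, K_D = 70.8/158.3 = 0.44725
Rachford–Rice: g(β) = Σ zᵢ(Kᵢ−1)/(1+β(Kᵢ−1)) = 0.
Feasibility: ΣzᵢKᵢ = 1.449, Σzᵢ/Kᵢ = 1.476 — both > 1, two phases present.
Newton–Raphson from β = 0.51:
  β = 0.510: g = -0.1072, g' = -0.712 → β = 0.359
  β = 0.359: g = 0.0065, g' = -0.814 → β = 0.367
Converged at β = 0.367.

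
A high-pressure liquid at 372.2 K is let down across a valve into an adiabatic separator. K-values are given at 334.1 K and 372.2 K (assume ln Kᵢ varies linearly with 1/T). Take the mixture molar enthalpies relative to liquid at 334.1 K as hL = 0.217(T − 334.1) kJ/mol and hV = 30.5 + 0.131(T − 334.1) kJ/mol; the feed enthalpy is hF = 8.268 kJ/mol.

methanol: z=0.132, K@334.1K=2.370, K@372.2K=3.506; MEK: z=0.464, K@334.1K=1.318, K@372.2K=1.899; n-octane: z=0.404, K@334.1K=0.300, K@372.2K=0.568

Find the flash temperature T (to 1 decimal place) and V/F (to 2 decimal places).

Adiabatic flash: solve Rachford–Rice at each trial T, then check hF = ψ·hV(T) + (1−ψ)·hL(T).
  T = 334.1 K: K = (2.370, 1.318, 0.300), RR gives ψ = 0.096, H_out = 2.917 kJ/mol
  T = 372.2 K: K = (3.506, 1.899, 0.568), RR gives ψ = 1.000, H_out = 35.491 kJ/mol
  T = 353.1 K: K = (2.912, 1.597, 0.420), RR gives ψ = 0.524, H_out = 19.255 kJ/mol
  T = 343.6 K: K = (2.634, 1.455, 0.356), RR gives ψ = 0.317, H_out = 11.463 kJ/mol
  T = 338.9 K: K = (2.502, 1.386, 0.328), RR gives ψ = 0.211, H_out = 7.376 kJ/mol
  T = 341.2 K: K = (2.566, 1.420, 0.342), RR gives ψ = 0.263, H_out = 9.405 kJ/mol
Linear interpolation between T = 338.9 (H_out = 7.376) and T = 341.2 (H_out = 9.405) on hF = 8.268 gives T ≈ 339.9 K, at which ψ = 0.23.

T = 339.9 K, V/F = 0.23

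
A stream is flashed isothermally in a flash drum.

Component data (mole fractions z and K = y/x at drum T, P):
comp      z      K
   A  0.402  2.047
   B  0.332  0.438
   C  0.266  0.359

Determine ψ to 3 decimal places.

Let ψ = V/F and solve Σ zᵢ(Kᵢ−1)/(1+ψ(Kᵢ−1)) = 0.
g(0) = ΣzᵢKᵢ − 1 = 0.064 and g(1) = 1 − Σzᵢ/Kᵢ = -0.695, so a root lies in (0, 1).
Iterate (Newton) starting at ψ = 0.5:
  ψ = 0.500: g = -0.2342, g' = -0.629 → ψ = 0.128
  ψ = 0.128: g = -0.0156, g' = -0.594 → ψ = 0.102
Converged at ψ = 0.102.

ψ = 0.102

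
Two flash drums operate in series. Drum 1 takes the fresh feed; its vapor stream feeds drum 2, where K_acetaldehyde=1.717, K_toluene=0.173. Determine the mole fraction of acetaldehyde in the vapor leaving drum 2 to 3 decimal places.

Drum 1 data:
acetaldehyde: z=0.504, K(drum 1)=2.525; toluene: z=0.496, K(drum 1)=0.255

Drum 1:
Iterate (Newton) starting at ψ₁ = 0.5:
  ψ₁ = 0.500: g = -0.1528, g' = -1.076 → ψ₁ = 0.358
  ψ₁ = 0.358: g = -0.0068, g' = -1.002 → ψ₁ = 0.351
Converged at ψ₁ = 0.351.
Drum-1 compositions:
  acetaldehyde: x = 0.328, y = 0.829
  toluene: x = 0.672, y = 0.171
Drum-2 feed = drum-1 vapor: z₂ = (0.8287, 0.1713).
Drum 2:
Material balance + equilibrium reduce to Σ zᵢ(Kᵢ−1)/(1+ψ₂(Kᵢ−1)) = 0.
Feasibility: ΣzᵢKᵢ = 1.452, Σzᵢ/Kᵢ = 1.473 — both > 1, two phases present.
Binary case is linear: z₁(K₁−1)(1+ψ₂(K₂−1)) + z₂(K₂−1)(1+ψ₂(K₁−1)) = 0
⇒ ψ₂ = [z₁(K₁−1)+z₂(K₂−1)] / [−(K₁−1)(K₂−1)] = 0.4525/0.5930 = 0.763
  acetaldehyde: x = 0.536, y = 0.920
  toluene: x = 0.464, y = 0.080

y_acetaldehyde (drum 2) = 0.920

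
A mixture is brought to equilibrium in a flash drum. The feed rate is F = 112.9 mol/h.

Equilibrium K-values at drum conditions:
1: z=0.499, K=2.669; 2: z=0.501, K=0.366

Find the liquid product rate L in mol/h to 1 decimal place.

Let ψ = V/F and solve Σ zᵢ(Kᵢ−1)/(1+ψ(Kᵢ−1)) = 0.
Check two-phase: ΣzᵢKᵢ = 1.515 > 1 and Σzᵢ/Kᵢ = 1.556 > 1, so g(0) = 0.515 > 0 and g(1) = -0.556 < 0.
Binary case is linear: z₁(K₁−1)(1+ψ(K₂−1)) + z₂(K₂−1)(1+ψ(K₁−1)) = 0
⇒ ψ = [z₁(K₁−1)+z₂(K₂−1)] / [−(K₁−1)(K₂−1)] = 0.5152/1.0581 = 0.487
Then V = ψ·F = 0.4869·112.9 = 55.0 mol/h and L = F − V = 57.9 mol/h.

L = 57.9 mol/h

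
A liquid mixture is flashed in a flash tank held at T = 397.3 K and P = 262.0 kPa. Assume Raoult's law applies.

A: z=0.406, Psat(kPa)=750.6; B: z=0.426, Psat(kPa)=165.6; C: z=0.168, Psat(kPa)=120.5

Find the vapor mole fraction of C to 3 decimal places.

Raoult's law: Kᵢ = Pᵢˢᵃᵗ/P = Pᵢˢᵃᵗ/262.0.
  K_A = 750.6/262.0 = 2.86489, K_B = 165.6/262.0 = 0.63206, K_C = 120.5/262.0 = 0.45992
Material balance + equilibrium reduce to Σ zᵢ(Kᵢ−1)/(1+ψ(Kᵢ−1)) = 0.
g(0) = ΣzᵢKᵢ − 1 = 0.510 and g(1) = 1 − Σzᵢ/Kᵢ = -0.181, so a root lies in (0, 1).
Newton–Raphson from ψ = 0.5:
  ψ = 0.500: g = 0.0754, g' = -0.557 → ψ = 0.635
  ψ = 0.635: g = 0.0038, g' = -0.508 → ψ = 0.643
Converged at ψ = 0.643.
Compositions from xᵢ = zᵢ/(1+ψ(Kᵢ−1)), yᵢ = Kᵢxᵢ:
  A: x = 0.185, y = 0.529
  B: x = 0.558, y = 0.353
  C: x = 0.257, y = 0.118

y_C = 0.118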